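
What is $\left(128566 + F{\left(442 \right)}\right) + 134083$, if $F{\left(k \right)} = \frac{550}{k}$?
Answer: $\frac{58045704}{221} \approx 2.6265 \cdot 10^{5}$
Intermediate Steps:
$\left(128566 + F{\left(442 \right)}\right) + 134083 = \left(128566 + \frac{550}{442}\right) + 134083 = \left(128566 + 550 \cdot \frac{1}{442}\right) + 134083 = \left(128566 + \frac{275}{221}\right) + 134083 = \frac{28413361}{221} + 134083 = \frac{58045704}{221}$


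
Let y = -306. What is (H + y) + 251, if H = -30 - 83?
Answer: -168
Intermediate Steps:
H = -113
(H + y) + 251 = (-113 - 306) + 251 = -419 + 251 = -168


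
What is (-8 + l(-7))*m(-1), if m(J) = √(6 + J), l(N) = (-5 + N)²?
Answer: 136*√5 ≈ 304.11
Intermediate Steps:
(-8 + l(-7))*m(-1) = (-8 + (-5 - 7)²)*√(6 - 1) = (-8 + (-12)²)*√5 = (-8 + 144)*√5 = 136*√5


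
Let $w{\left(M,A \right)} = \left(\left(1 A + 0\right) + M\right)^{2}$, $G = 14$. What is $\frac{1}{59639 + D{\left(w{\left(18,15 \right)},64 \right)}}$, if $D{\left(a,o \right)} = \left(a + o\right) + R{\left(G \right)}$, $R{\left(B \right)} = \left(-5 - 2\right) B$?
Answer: $\frac{1}{60694} \approx 1.6476 \cdot 10^{-5}$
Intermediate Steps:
$R{\left(B \right)} = - 7 B$
$w{\left(M,A \right)} = \left(A + M\right)^{2}$ ($w{\left(M,A \right)} = \left(\left(A + 0\right) + M\right)^{2} = \left(A + M\right)^{2}$)
$D{\left(a,o \right)} = -98 + a + o$ ($D{\left(a,o \right)} = \left(a + o\right) - 98 = -98 + a + o$)
$\frac{1}{59639 + D{\left(w{\left(18,15 \right)},64 \right)}} = \frac{1}{59639 + \left(-98 + \left(15 + 18\right)^{2} + 64\right)} = \frac{1}{59639 + \left(-98 + 33^{2} + 64\right)} = \frac{1}{59639 + \left(-98 + 1089 + 64\right)} = \frac{1}{59639 + 1055} = \frac{1}{60694}$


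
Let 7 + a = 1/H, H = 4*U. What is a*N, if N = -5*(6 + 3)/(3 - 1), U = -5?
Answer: 1269/8 ≈ 158.63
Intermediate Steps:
H = -20 (H = 4*(-5) = -20)
N = -45/2 ≈ -22.500
a = -141/20 (a = -7 + 1/(-20) = -7 - 1/20 = -141/20 ≈ -7.0500)
a*N = -141/20*(-45/2) = 1269/8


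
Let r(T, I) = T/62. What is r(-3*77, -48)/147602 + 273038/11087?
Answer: 356950948745/14494389884 ≈ 24.627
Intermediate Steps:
r(T, I) = T/62 (r(T, I) = T*(1/62) = T/62)
r(-3*77, -48)/147602 + 273038/11087 = ((-3*77)/62)/147602 + 273038/11087 = ((1/62)*(-231))*(1/147602) + 273038*(1/11087) = -231/62*1/147602 + 273038/11087 = -33/1307332 + 273038/11087 = 356950948745/14494389884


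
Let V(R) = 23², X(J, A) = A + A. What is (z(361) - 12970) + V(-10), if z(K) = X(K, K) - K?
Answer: -12080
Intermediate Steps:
X(J, A) = 2*A
z(K) = K (z(K) = 2*K - K = K)
V(R) = 529
(z(361) - 12970) + V(-10) = (361 - 12970) + 529 = -12609 + 529 = -12080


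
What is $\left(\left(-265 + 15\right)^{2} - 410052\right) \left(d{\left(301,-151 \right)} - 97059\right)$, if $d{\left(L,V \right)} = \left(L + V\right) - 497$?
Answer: $33853650112$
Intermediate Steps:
$d{\left(L,V \right)} = -497 + L + V$
$\left(\left(-265 + 15\right)^{2} - 410052\right) \left(d{\left(301,-151 \right)} - 97059\right) = \left(\left(-265 + 15\right)^{2} - 410052\right) \left(\left(-497 + 301 - 151\right) - 97059\right) = \left(\left(-250\right)^{2} - 410052\right) \left(-347 - 97059\right) = \left(62500 - 410052\right) \left(-97406\right) = \left(-347552\right) \left(-97406\right) = 33853650112$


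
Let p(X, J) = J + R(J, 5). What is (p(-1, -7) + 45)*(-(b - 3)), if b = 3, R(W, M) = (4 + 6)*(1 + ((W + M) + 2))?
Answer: 0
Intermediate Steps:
R(W, M) = 30 + 10*M + 10*W (R(W, M) = 10*(1 + ((M + W) + 2)) = 10*(1 + (2 + M + W)) = 10*(3 + M + W) = 30 + 10*M + 10*W)
p(X, J) = 80 + 11*J (p(X, J) = J + (30 + 10*5 + 10*J) = J + (30 + 50 + 10*J) = J + (80 + 10*J) = 80 + 11*J)
(p(-1, -7) + 45)*(-(b - 3)) = ((80 + 11*(-7)) + 45)*(-(3 - 3)) = ((80 - 77) + 45)*(-1*0) = (3 + 45)*0 = 48*0 = 0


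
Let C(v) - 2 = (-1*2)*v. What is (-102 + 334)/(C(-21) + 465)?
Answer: 232/509 ≈ 0.45580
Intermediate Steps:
C(v) = 2 - 2*v (C(v) = 2 + (-1*2)*v = 2 - 2*v)
(-102 + 334)/(C(-21) + 465) = (-102 + 334)/((2 - 2*(-21)) + 465) = 232/((2 + 42) + 465) = 232/(44 + 465) = 232/509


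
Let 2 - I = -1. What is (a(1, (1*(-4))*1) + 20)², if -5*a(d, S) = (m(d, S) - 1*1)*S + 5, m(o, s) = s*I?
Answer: 1849/25 ≈ 73.960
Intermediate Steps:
I = 3 (I = 2 - 1*(-1) = 2 + 1 = 3)
m(o, s) = 3*s (m(o, s) = s*3 = 3*s)
a(d, S) = -1 - S*(-1 + 3*S)/5 (a(d, S) = -((3*S - 1*1)*S + 5)/5 = -((3*S - 1)*S + 5)/5 = -((-1 + 3*S)*S + 5)/5 = -(S*(-1 + 3*S) + 5)/5 = -(5 + S*(-1 + 3*S))/5 = -1 - S*(-1 + 3*S)/5)
(a(1, (1*(-4))*1) + 20)² = ((-1 - 3*((1*(-4))*1)²/5 + ((1*(-4))*1)/5) + 20)² = ((-1 - 3*(-4*1)²/5 + (-4*1)/5) + 20)² = ((-1 - ⅗*(-4)² + (⅕)*(-4)) + 20)² = ((-1 - ⅗*16 - ⅘) + 20)² = ((-1 - 48/5 - ⅘) + 20)² = (-57/5 + 20)² = (43/5)² = 1849/25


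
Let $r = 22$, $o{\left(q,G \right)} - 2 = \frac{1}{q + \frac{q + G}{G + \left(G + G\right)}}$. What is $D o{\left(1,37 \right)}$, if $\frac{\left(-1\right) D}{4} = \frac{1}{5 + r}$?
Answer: $- \frac{1636}{4023} \approx -0.40666$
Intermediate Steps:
$o{\left(q,G \right)} = 2 + \frac{1}{q + \frac{G + q}{3 G}}$ ($o{\left(q,G \right)} = 2 + \frac{1}{q + \frac{q + G}{G + \left(G + G\right)}} = 2 + \frac{1}{q + \frac{G + q}{G + 2 G}} = 2 + \frac{1}{q + \frac{G + q}{3 G}}$)
$D = - \frac{4}{27}$ ($D = - \frac{4}{5 + 22} = - \frac{4}{27} \approx -0.14815$)
$D o{\left(1,37 \right)} = - \frac{4 \frac{2 \cdot 1 + 5 \cdot 37 + 6 \cdot 37 \cdot 1}{37 + 1 + 3 \cdot 37 \cdot 1}}{27} = - \frac{4 \frac{2 + 185 + 222}{37 + 1 + 111}}{27} = - \frac{4 \cdot \frac{1}{149} \cdot 409}{27} = \left(- \frac{4}{27}\right) \frac{409}{149} = - \frac{1636}{4023}$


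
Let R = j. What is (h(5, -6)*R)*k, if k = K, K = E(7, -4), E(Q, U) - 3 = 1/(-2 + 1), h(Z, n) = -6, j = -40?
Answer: 480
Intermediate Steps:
R = -40
E(Q, U) = 2 (E(Q, U) = 3 + 1/(-2 + 1) = 3 + 1/(-1) = 3 - 1 = 2)
K = 2
k = 2
(h(5, -6)*R)*k = -6*(-40)*2 = 240*2 = 480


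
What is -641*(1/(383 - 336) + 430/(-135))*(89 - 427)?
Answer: -869881870/1269 ≈ -6.8549e+5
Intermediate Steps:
-641*(1/(383 - 336) + 430/(-135))*(89 - 427) = -641*(1/47 + 430*(-1/135))*(-338) = -641*(1/47 - 86/27)*(-338) = -(-2573615)*(-338)/1269 = -641*1357070/1269 = -869881870/1269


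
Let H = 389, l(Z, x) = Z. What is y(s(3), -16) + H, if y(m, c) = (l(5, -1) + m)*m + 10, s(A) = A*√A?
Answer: 426 + 15*√3 ≈ 451.98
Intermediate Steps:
s(A) = A^(3/2)
y(m, c) = 10 + m*(5 + m) (y(m, c) = (5 + m)*m + 10 = m*(5 + m) + 10 = 10 + m*(5 + m))
y(s(3), -16) + H = (10 + (3^(3/2))² + 5*3^(3/2)) + 389 = (10 + (3*√3)² + 5*(3*√3)) + 389 = (10 + 27 + 15*√3) + 389 = (37 + 15*√3) + 389 = 426 + 15*√3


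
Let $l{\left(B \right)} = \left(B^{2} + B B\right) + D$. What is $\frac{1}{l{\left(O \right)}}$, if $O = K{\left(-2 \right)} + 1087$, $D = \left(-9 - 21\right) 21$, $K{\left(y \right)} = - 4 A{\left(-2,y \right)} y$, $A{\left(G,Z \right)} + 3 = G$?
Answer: $\frac{1}{2191788} \approx 4.5625 \cdot 10^{-7}$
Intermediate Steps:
$A{\left(G,Z \right)} = -3 + G$
$K{\left(y \right)} = 20 y$ ($K{\left(y \right)} = - 4 \left(-3 - 2\right) y = \left(-4\right) \left(-5\right) y = 20 y$)
$D = -630$ ($D = \left(-30\right) 21 = -630$)
$O = 1047$ ($O = 20 \left(-2\right) + 1087 = -40 + 1087 = 1047$)
$l{\left(B \right)} = -630 + 2 B^{2}$ ($l{\left(B \right)} = \left(B^{2} + B B\right) - 630 = \left(B^{2} + B^{2}\right) - 630 = 2 B^{2} - 630 = -630 + 2 B^{2}$)
$\frac{1}{l{\left(O \right)}} = \frac{1}{-630 + 2 \cdot 1047^{2}} = \frac{1}{-630 + 2 \cdot 1096209} = \frac{1}{-630 + 2192418} = \frac{1}{2191788}$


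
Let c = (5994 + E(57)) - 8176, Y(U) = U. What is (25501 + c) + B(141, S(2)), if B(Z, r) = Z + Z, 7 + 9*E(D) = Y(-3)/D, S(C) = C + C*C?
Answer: 4035637/171 ≈ 23600.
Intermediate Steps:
S(C) = C + C²
E(D) = -7/9 - 1/(3*D) (E(D) = -7/9 + (-3/D)/9 = -7/9 - 1/(3*D))
B(Z, r) = 2*Z
c = -373256/171 (c = (5994 + (⅑)*(-3 - 7*57)/57) - 8176 = (5994 + (⅑)*(1/57)*(-3 - 399)) - 8176 = (5994 + (⅑)*(1/57)*(-402)) - 8176 = (5994 - 134/171) - 8176 = 1024840/171 - 8176 = -373256/171 ≈ -2182.8)
(25501 + c) + B(141, S(2)) = (25501 - 373256/171) + 2*141 = 3987415/171 + 282 = 4035637/171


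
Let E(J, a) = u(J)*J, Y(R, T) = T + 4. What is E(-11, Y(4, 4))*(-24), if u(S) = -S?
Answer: 2904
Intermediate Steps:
Y(R, T) = 4 + T
E(J, a) = -J**2 (E(J, a) = (-J)*J = -J**2)
E(-11, Y(4, 4))*(-24) = -1*(-11)**2*(-24) = -1*121*(-24) = -121*(-24) = 2904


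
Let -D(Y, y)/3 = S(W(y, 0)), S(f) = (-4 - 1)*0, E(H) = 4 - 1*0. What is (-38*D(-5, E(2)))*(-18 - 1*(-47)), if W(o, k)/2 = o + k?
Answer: 0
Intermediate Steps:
E(H) = 4 (E(H) = 4 + 0 = 4)
W(o, k) = 2*k + 2*o (W(o, k) = 2*(o + k) = 2*(k + o) = 2*k + 2*o)
S(f) = 0 (S(f) = -5*0 = 0)
D(Y, y) = 0 (D(Y, y) = -3*0 = 0)
(-38*D(-5, E(2)))*(-18 - 1*(-47)) = (-38*0)*(-18 - 1*(-47)) = 0*(-18 + 47) = 0*29 = 0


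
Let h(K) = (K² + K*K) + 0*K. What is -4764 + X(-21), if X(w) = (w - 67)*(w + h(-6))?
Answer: -9252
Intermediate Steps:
h(K) = 2*K² (h(K) = (K² + K²) + 0 = 2*K² + 0 = 2*K²)
X(w) = (-67 + w)*(72 + w) (X(w) = (w - 67)*(w + 2*(-6)²) = (-67 + w)*(w + 2*36) = (-67 + w)*(w + 72) = (-67 + w)*(72 + w))
-4764 + X(-21) = -4764 + (-4824 + (-21)² + 5*(-21)) = -4764 + (-4824 + 441 - 105) = -4764 - 4488 = -9252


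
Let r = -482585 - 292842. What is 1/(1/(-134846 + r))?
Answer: -910273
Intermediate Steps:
r = -775427
1/(1/(-134846 + r)) = 1/(1/(-134846 - 775427)) = 1/(1/(-910273)) = 1/(-1/910273) = -910273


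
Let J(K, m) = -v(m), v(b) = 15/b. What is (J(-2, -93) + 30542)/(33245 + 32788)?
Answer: 946807/2047023 ≈ 0.46253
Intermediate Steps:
J(K, m) = -15/m
(J(-2, -93) + 30542)/(33245 + 32788) = (-15/(-93) + 30542)/(33245 + 32788) = (-15*(-1/93) + 30542)/66033 = (5/31 + 30542)*(1/66033) = (946807/31)*(1/66033) = 946807/2047023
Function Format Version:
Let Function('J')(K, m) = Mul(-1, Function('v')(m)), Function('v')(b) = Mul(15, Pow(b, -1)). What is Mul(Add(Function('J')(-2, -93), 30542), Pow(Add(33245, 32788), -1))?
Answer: Rational(946807, 2047023) ≈ 0.46253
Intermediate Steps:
Function('J')(K, m) = Mul(-15, Pow(m, -1)) (Function('J')(K, m) = Mul(-1, Mul(15, Pow(m, -1))) = Mul(-15, Pow(m, -1)))
Mul(Add(Function('J')(-2, -93), 30542), Pow(Add(33245, 32788), -1)) = Mul(Add(Mul(-15, Pow(-93, -1)), 30542), Pow(Add(33245, 32788), -1)) = Mul(Add(Mul(-15, Rational(-1, 93)), 30542), Pow(66033, -1)) = Mul(Add(Rational(5, 31), 30542), Rational(1, 66033)) = Mul(Rational(946807, 31), Rational(1, 66033)) = Rational(946807, 2047023)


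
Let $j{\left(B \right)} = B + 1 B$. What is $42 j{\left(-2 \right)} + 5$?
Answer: $-163$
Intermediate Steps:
$j{\left(B \right)} = 2 B$ ($j{\left(B \right)} = B + B = 2 B$)
$42 j{\left(-2 \right)} + 5 = 42 \cdot 2 \left(-2\right) + 5 = 42 \left(-4\right) + 5 = -168 + 5 = -163$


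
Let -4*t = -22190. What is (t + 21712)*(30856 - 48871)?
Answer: -982159785/2 ≈ -4.9108e+8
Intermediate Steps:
t = 11095/2 (t = -1/4*(-22190) = 11095/2 ≈ 5547.5)
(t + 21712)*(30856 - 48871) = (11095/2 + 21712)*(30856 - 48871) = (54519/2)*(-18015) = -982159785/2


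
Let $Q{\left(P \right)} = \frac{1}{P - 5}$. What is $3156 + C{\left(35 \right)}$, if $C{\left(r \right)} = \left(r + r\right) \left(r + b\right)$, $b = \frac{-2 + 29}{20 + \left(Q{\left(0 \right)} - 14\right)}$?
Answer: $\frac{172024}{29} \approx 5931.9$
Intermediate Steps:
$Q{\left(P \right)} = \frac{1}{-5 + P}$
$b = \frac{135}{29}$ ($b = \frac{-2 + 29}{20 + \left(\frac{1}{-5 + 0} - 14\right)} = \frac{27}{20 - \left(14 - \frac{1}{-5}\right)} = \frac{27}{20 - \frac{71}{5}} = \frac{27}{\frac{29}{5}} = 27 \cdot \frac{5}{29} = \frac{135}{29} \approx 4.6552$)
$C{\left(r \right)} = 2 r \left(\frac{135}{29} + r\right)$ ($C{\left(r \right)} = \left(r + r\right) \left(r + \frac{135}{29}\right) = 2 r \left(\frac{135}{29} + r\right)$)
$3156 + C{\left(35 \right)} = 3156 + \frac{2}{29} \cdot 35 \left(135 + 29 \cdot 35\right) = 3156 + \frac{2}{29} \cdot 35 \left(135 + 1015\right) = 3156 + \frac{2}{29} \cdot 35 \cdot 1150 = 3156 + \frac{80500}{29} = \frac{172024}{29}$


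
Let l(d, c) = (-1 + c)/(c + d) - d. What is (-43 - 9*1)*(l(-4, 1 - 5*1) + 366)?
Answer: -38545/2 ≈ -19273.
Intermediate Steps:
l(d, c) = -d + (-1 + c)/(c + d) (l(d, c) = (-1 + c)/(c + d) - d = -d + (-1 + c)/(c + d))
(-43 - 9*1)*(l(-4, 1 - 5*1) + 366) = (-43 - 9*1)*((-1 + (1 - 5*1) - 1*(-4)**2 - 1*(1 - 5*1)*(-4))/((1 - 5*1) - 4) + 366) = (-43 - 9)*((-1 + (1 - 5) - 1*16 - 1*(1 - 5)*(-4))/((1 - 5) - 4) + 366) = -52*((-1 - 4 - 16 - 1*(-4)*(-4))/(-4 - 4) + 366) = -52*((-1 - 4 - 16 - 16)/(-8) + 366) = -52*(-1/8*(-37) + 366) = -52*(37/8 + 366) = -52*2965/8 = -38545/2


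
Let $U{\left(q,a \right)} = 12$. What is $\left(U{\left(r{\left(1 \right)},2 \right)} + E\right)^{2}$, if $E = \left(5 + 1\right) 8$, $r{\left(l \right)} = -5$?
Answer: $3600$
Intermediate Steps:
$E = 48$ ($E = 6 \cdot 8 = 48$)
$\left(U{\left(r{\left(1 \right)},2 \right)} + E\right)^{2} = \left(12 + 48\right)^{2} = 60^{2} = 3600$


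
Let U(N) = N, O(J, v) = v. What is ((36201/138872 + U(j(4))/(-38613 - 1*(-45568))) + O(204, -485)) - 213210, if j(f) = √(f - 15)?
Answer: -29676215839/138872 + I*√11/6955 ≈ -2.1369e+5 + 0.00047687*I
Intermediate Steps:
j(f) = √(-15 + f)
((36201/138872 + U(j(4))/(-38613 - 1*(-45568))) + O(204, -485)) - 213210 = ((36201/138872 + √(-15 + 4)/(-38613 - 1*(-45568))) - 485) - 213210 = ((36201*(1/138872) + √(-11)/(-38613 + 45568)) - 485) - 213210 = ((36201/138872 + (I*√11)/6955) - 485) - 213210 = ((36201/138872 + (I*√11)*(1/6955)) - 485) - 213210 = ((36201/138872 + I*√11/6955) - 485) - 213210 = (-67316719/138872 + I*√11/6955) - 213210 = -29676215839/138872 + I*√11/6955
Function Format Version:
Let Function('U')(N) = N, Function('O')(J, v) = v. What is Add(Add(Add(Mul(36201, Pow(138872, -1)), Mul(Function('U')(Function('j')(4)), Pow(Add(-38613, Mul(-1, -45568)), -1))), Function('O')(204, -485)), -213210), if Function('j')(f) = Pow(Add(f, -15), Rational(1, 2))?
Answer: Add(Rational(-29676215839, 138872), Mul(Rational(1, 6955), I, Pow(11, Rational(1, 2)))) ≈ Add(-2.1369e+5, Mul(0.00047687, I))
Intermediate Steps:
Function('j')(f) = Pow(Add(-15, f), Rational(1, 2))
Add(Add(Add(Mul(36201, Pow(138872, -1)), Mul(Function('U')(Function('j')(4)), Pow(Add(-38613, Mul(-1, -45568)), -1))), Function('O')(204, -485)), -213210) = Add(Add(Add(Mul(36201, Pow(138872, -1)), Mul(Pow(Add(-15, 4), Rational(1, 2)), Pow(Add(-38613, Mul(-1, -45568)), -1))), -485), -213210) = Add(Add(Add(Mul(36201, Rational(1, 138872)), Mul(Pow(-11, Rational(1, 2)), Pow(Add(-38613, 45568), -1))), -485), -213210) = Add(Add(Add(Rational(36201, 138872), Mul(Mul(I, Pow(11, Rational(1, 2))), Pow(6955, -1))), -485), -213210) = Add(Add(Add(Rational(36201, 138872), Mul(Mul(I, Pow(11, Rational(1, 2))), Rational(1, 6955))), -485), -213210) = Add(Add(Add(Rational(36201, 138872), Mul(Rational(1, 6955), I, Pow(11, Rational(1, 2)))), -485), -213210) = Add(Add(Rational(-67316719, 138872), Mul(Rational(1, 6955), I, Pow(11, Rational(1, 2)))), -213210) = Add(Rational(-29676215839, 138872), Mul(Rational(1, 6955), I, Pow(11, Rational(1, 2))))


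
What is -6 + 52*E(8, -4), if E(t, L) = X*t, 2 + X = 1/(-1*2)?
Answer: -1046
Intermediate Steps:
X = -5/2 (X = -2 + 1/(-1*2) = -2 + 1/(-2) = -2 - 1/2 = -5/2 ≈ -2.5000)
E(t, L) = -5*t/2
-6 + 52*E(8, -4) = -6 + 52*(-5/2*8) = -6 + 52*(-20) = -6 - 1040 = -1046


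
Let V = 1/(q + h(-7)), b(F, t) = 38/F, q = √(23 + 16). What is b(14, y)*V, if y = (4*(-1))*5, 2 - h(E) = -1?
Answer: -19/70 + 19*√39/210 ≈ 0.29359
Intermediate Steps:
h(E) = 3 (h(E) = 2 - 1*(-1) = 2 + 1 = 3)
y = -20 (y = -4*5 = -20)
q = √39 ≈ 6.2450
V = 1/(3 + √39) (V = 1/(√39 + 3) = 1/(3 + √39) ≈ 0.10817)
b(14, y)*V = (38/14)*(-⅒ + √39/30) = (38*(1/14))*(-⅒ + √39/30) = 19*(-⅒ + √39/30)/7 = -19/70 + 19*√39/210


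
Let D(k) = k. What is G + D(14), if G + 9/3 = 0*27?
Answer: 11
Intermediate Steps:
G = -3 (G = -3 + 0*27 = -3 + 0 = -3)
G + D(14) = -3 + 14 = 11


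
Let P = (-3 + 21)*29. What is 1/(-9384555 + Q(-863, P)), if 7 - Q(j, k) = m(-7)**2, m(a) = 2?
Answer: -1/9384552 ≈ -1.0656e-7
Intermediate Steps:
P = 522 (P = 18*29 = 522)
Q(j, k) = 3 (Q(j, k) = 7 - 1*2**2 = 7 - 1*4 = 7 - 4 = 3)
1/(-9384555 + Q(-863, P)) = 1/(-9384555 + 3) = 1/(-9384552) = -1/9384552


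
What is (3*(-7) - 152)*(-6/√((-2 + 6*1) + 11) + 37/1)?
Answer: -6401 + 346*√15/5 ≈ -6133.0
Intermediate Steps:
(3*(-7) - 152)*(-6/√((-2 + 6*1) + 11) + 37/1) = (-21 - 152)*(-6/√((-2 + 6) + 11) + 37*1) = -173*(-6/√(4 + 11) + 37) = -173*(-6*√15/15 + 37) = -173*(-2*√15/5 + 37) = -173*(37 - 2*√15/5) = -6401 + 346*√15/5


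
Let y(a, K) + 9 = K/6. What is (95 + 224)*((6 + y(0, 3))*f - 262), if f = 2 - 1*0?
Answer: -85173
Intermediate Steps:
f = 2 (f = 2 + 0 = 2)
y(a, K) = -9 + K/6
(95 + 224)*((6 + y(0, 3))*f - 262) = (95 + 224)*((6 + (-9 + (⅙)*3))*2 - 262) = 319*((6 + (-9 + ½))*2 - 262) = 319*((6 - 17/2)*2 - 262) = 319*(-5/2*2 - 262) = 319*(-5 - 262) = 319*(-267) = -85173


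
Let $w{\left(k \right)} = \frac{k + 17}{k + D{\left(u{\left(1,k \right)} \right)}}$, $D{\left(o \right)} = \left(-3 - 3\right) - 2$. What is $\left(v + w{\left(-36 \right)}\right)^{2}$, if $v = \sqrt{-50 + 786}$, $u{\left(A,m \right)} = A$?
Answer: $\frac{1425257}{1936} + \frac{38 \sqrt{46}}{11} \approx 759.62$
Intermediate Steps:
$D{\left(o \right)} = -8$ ($D{\left(o \right)} = -6 - 2 = -8$)
$v = 4 \sqrt{46}$ ($v = \sqrt{736} = 4 \sqrt{46} \approx 27.129$)
$w{\left(k \right)} = \frac{17 + k}{-8 + k}$ ($w{\left(k \right)} = \frac{k + 17}{k - 8} = \frac{17 + k}{-8 + k}$)
$\left(v + w{\left(-36 \right)}\right)^{2} = \left(4 \sqrt{46} + \frac{17 - 36}{-8 - 36}\right)^{2} = \left(4 \sqrt{46} + \frac{1}{-44} \left(-19\right)\right)^{2} = \left(4 \sqrt{46} - - \frac{19}{44}\right)^{2} = \left(4 \sqrt{46} + \frac{19}{44}\right)^{2} = \left(\frac{19}{44} + 4 \sqrt{46}\right)^{2}$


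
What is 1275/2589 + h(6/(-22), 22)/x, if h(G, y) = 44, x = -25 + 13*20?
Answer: 137847/202805 ≈ 0.67970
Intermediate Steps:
x = 235 (x = -25 + 260 = 235)
1275/2589 + h(6/(-22), 22)/x = 1275/2589 + 44/235 = 1275*(1/2589) + 44*(1/235) = 425/863 + 44/235 = 137847/202805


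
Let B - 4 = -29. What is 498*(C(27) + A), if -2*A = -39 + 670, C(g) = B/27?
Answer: -1418221/9 ≈ -1.5758e+5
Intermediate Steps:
B = -25 (B = 4 - 29 = -25)
C(g) = -25/27
A = -631/2 (A = -(-39 + 670)/2 = -½*631 = -631/2 ≈ -315.50)
498*(C(27) + A) = 498*(-25/27 - 631/2) = 498*(-17087/54) = -1418221/9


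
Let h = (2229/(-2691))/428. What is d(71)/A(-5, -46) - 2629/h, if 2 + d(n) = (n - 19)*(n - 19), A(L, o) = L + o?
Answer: 51473065778/37893 ≈ 1.3584e+6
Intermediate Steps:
h = -743/383916 (h = (2229*(-1/2691))*(1/428) = -743/897*1/428 = -743/383916 ≈ -0.0019353)
d(n) = -2 + (-19 + n)**2 (d(n) = -2 + (n - 19)*(n - 19) = -2 + (-19 + n)*(-19 + n) = -2 + (-19 + n)**2)
d(71)/A(-5, -46) - 2629/h = (-2 + (-19 + 71)**2)/(-5 - 46) - 2629/(-743/383916) = (-2 + 52**2)/(-51) - 2629*(-383916/743) = (-2 + 2704)*(-1/51) + 1009315164/743 = 2702*(-1/51) + 1009315164/743 = -2702/51 + 1009315164/743 = 51473065778/37893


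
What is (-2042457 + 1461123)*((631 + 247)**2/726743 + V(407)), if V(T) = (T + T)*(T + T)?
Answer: -279934281305759808/726743 ≈ -3.8519e+11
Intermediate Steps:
V(T) = 4*T**2 (V(T) = (2*T)*(2*T) = 4*T**2)
(-2042457 + 1461123)*((631 + 247)**2/726743 + V(407)) = (-2042457 + 1461123)*((631 + 247)**2/726743 + 4*407**2) = -581334*(878**2*(1/726743) + 4*165649) = -581334*(770884*(1/726743) + 662596) = -581334*(770884/726743 + 662596) = -581334*481537775712/726743 = -279934281305759808/726743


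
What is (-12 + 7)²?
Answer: 25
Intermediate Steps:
(-12 + 7)² = (-5)² = 25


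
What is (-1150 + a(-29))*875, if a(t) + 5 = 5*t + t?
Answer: -1162875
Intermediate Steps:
a(t) = -5 + 6*t (a(t) = -5 + (5*t + t) = -5 + 6*t)
(-1150 + a(-29))*875 = (-1150 + (-5 + 6*(-29)))*875 = (-1150 + (-5 - 174))*875 = (-1150 - 179)*875 = -1329*875 = -1162875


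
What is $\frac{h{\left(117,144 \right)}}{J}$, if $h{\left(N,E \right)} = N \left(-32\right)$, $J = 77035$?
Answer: $- \frac{3744}{77035} \approx -0.048601$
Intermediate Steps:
$h{\left(N,E \right)} = - 32 N$
$\frac{h{\left(117,144 \right)}}{J} = \frac{\left(-32\right) 117}{77035} = \left(-3744\right) \frac{1}{77035} = - \frac{3744}{77035}$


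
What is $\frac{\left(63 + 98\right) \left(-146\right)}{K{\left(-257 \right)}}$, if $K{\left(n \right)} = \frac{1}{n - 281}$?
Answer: $12646228$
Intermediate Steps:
$K{\left(n \right)} = \frac{1}{-281 + n}$
$\frac{\left(63 + 98\right) \left(-146\right)}{K{\left(-257 \right)}} = \frac{\left(63 + 98\right) \left(-146\right)}{\frac{1}{-281 - 257}} = \frac{161 \left(-146\right)}{\frac{1}{-538}} = - \frac{23506}{- \frac{1}{538}} = \left(-23506\right) \left(-538\right) = 12646228$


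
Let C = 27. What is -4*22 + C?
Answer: -61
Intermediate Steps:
-4*22 + C = -4*22 + 27 = -88 + 27 = -61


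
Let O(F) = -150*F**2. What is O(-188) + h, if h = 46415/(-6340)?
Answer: -6722438083/1268 ≈ -5.3016e+6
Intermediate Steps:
h = -9283/1268 (h = 46415*(-1/6340) = -9283/1268 ≈ -7.3210)
O(-188) + h = -150*(-188)**2 - 9283/1268 = -150*35344 - 9283/1268 = -5301600 - 9283/1268 = -6722438083/1268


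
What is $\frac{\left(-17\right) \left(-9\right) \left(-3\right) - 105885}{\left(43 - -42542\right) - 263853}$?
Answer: $\frac{8862}{18439} \approx 0.48061$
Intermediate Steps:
$\frac{\left(-17\right) \left(-9\right) \left(-3\right) - 105885}{\left(43 - -42542\right) - 263853} = \frac{153 \left(-3\right) - 105885}{\left(43 + 42542\right) - 263853} = \frac{-459 - 105885}{42585 - 263853} = - \frac{106344}{-221268} = \left(-106344\right) \left(- \frac{1}{221268}\right) = \frac{8862}{18439}$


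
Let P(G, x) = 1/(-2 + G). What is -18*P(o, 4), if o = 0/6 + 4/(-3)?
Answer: 27/5 ≈ 5.4000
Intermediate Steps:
o = -4/3 (o = 0*(⅙) + 4*(-⅓) = 0 - 4/3 = -4/3 ≈ -1.3333)
-18*P(o, 4) = -18/(-2 - 4/3) = -18/(-10/3) = -18*(-3/10) = 27/5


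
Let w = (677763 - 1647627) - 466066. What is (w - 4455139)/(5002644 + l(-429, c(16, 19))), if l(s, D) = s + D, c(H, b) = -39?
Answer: -5891069/5002176 ≈ -1.1777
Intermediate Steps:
l(s, D) = D + s
w = -1435930 (w = -969864 - 466066 = -1435930)
(w - 4455139)/(5002644 + l(-429, c(16, 19))) = (-1435930 - 4455139)/(5002644 + (-39 - 429)) = -5891069/(5002644 - 468) = -5891069/5002176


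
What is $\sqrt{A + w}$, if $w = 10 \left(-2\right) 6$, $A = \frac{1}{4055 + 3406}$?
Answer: $\frac{i \sqrt{742219451}}{2487} \approx 10.954 i$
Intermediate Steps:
$A = \frac{1}{7461} \approx 0.00013403$
$w = -120$ ($w = \left(-20\right) 6 = -120$)
$\sqrt{A + w} = \sqrt{\frac{1}{7461} - 120} = \sqrt{- \frac{895319}{7461}} = \frac{i \sqrt{742219451}}{2487}$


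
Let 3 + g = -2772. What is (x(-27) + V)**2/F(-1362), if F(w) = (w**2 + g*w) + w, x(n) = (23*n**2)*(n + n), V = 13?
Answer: 819758214025/5633232 ≈ 1.4552e+5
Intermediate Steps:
g = -2775 (g = -3 - 2772 = -2775)
x(n) = 46*n**3 (x(n) = (23*n**2)*(2*n) = 46*n**3)
F(w) = w**2 - 2774*w (F(w) = (w**2 - 2775*w) + w = w**2 - 2774*w)
(x(-27) + V)**2/F(-1362) = (46*(-27)**3 + 13)**2/((-1362*(-2774 - 1362))) = (46*(-19683) + 13)**2/((-1362*(-4136))) = (-905418 + 13)**2/5633232 = (-905405)**2*(1/5633232) = 819758214025*(1/5633232) = 819758214025/5633232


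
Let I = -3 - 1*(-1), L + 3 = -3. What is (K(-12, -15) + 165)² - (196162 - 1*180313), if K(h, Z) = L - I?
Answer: 10072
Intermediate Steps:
L = -6 (L = -3 - 3 = -6)
I = -2 (I = -3 + 1 = -2)
K(h, Z) = -4 (K(h, Z) = -6 - 1*(-2) = -6 + 2 = -4)
(K(-12, -15) + 165)² - (196162 - 1*180313) = (-4 + 165)² - (196162 - 1*180313) = 161² - (196162 - 180313) = 25921 - 1*15849 = 25921 - 15849 = 10072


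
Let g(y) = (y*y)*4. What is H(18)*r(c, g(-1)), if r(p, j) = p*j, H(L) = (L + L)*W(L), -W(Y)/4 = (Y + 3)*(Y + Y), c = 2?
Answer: -870912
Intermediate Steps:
W(Y) = -8*Y*(3 + Y) (W(Y) = -4*(Y + 3)*(Y + Y) = -4*(3 + Y)*2*Y = -8*Y*(3 + Y))
g(y) = 4*y² (g(y) = y²*4 = 4*y²)
H(L) = -16*L²*(3 + L) (H(L) = (L + L)*(-8*L*(3 + L)) = (2*L)*(-8*L*(3 + L)) = -16*L²*(3 + L))
r(p, j) = j*p
H(18)*r(c, g(-1)) = (16*18²*(-3 - 1*18))*((4*(-1)²)*2) = (16*324*(-3 - 18))*((4*1)*2) = (16*324*(-21))*(4*2) = -108864*8 = -870912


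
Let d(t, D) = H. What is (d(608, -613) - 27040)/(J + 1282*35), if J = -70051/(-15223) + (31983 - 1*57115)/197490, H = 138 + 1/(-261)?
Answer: -121316883843415/202365274803681 ≈ -0.59949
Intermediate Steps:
H = 36017/261 (H = 138 - 1/261 = 36017/261 ≈ 138.00)
d(t, D) = 36017/261
J = 6725893777/1503195135 (J = -70051*(-1/15223) + (31983 - 57115)*(1/197490) = 70051/15223 - 25132*1/197490 = 70051/15223 - 12566/98745 = 6725893777/1503195135 ≈ 4.4744)
(d(608, -613) - 27040)/(J + 1282*35) = (36017/261 - 27040)/(6725893777/1503195135 + 1282*35) = -7021423/(261*(6725893777/1503195135 + 44870)) = -7021423/(261*67455091601227/1503195135) = -7021423/261*1503195135/67455091601227 = -121316883843415/202365274803681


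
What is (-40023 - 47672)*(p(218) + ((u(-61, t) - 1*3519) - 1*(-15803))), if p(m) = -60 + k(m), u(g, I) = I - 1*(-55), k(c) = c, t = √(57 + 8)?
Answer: -1095924415 - 87695*√65 ≈ -1.0966e+9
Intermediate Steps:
t = √65 ≈ 8.0623
u(g, I) = 55 + I (u(g, I) = I + 55 = 55 + I)
p(m) = -60 + m
(-40023 - 47672)*(p(218) + ((u(-61, t) - 1*3519) - 1*(-15803))) = (-40023 - 47672)*((-60 + 218) + (((55 + √65) - 1*3519) - 1*(-15803))) = -87695*(158 + (((55 + √65) - 3519) + 15803)) = -87695*(158 + ((-3464 + √65) + 15803)) = -87695*(158 + (12339 + √65)) = -87695*(12497 + √65) = -1095924415 - 87695*√65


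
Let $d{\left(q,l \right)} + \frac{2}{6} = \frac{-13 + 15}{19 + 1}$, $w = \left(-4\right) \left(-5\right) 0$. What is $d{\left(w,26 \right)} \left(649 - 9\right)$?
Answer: $- \frac{448}{3} \approx -149.33$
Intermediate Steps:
$w = 0$ ($w = 20 \cdot 0 = 0$)
$d{\left(q,l \right)} = - \frac{7}{30}$ ($d{\left(q,l \right)} = - \frac{1}{3} + \frac{-13 + 15}{19 + 1} = - \frac{1}{3} + \frac{2}{20} = - \frac{1}{3} + 2 \cdot \frac{1}{20} = - \frac{1}{3} + \frac{1}{10} = - \frac{7}{30}$)
$d{\left(w,26 \right)} \left(649 - 9\right) = - \frac{7 \left(649 - 9\right)}{30} = \left(- \frac{7}{30}\right) 640 = - \frac{448}{3}$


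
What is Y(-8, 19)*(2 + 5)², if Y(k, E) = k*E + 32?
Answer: -5880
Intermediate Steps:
Y(k, E) = 32 + E*k (Y(k, E) = E*k + 32 = 32 + E*k)
Y(-8, 19)*(2 + 5)² = (32 + 19*(-8))*(2 + 5)² = (32 - 152)*7² = -120*49 = -5880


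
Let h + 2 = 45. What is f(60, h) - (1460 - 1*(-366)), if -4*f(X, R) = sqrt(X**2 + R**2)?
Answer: -1826 - sqrt(5449)/4 ≈ -1844.5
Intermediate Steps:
h = 43 (h = -2 + 45 = 43)
f(X, R) = -sqrt(R**2 + X**2)/4 (f(X, R) = -sqrt(X**2 + R**2)/4 = -sqrt(R**2 + X**2)/4)
f(60, h) - (1460 - 1*(-366)) = -sqrt(43**2 + 60**2)/4 - (1460 - 1*(-366)) = -sqrt(1849 + 3600)/4 - (1460 + 366) = -sqrt(5449)/4 - 1*1826 = -sqrt(5449)/4 - 1826 = -1826 - sqrt(5449)/4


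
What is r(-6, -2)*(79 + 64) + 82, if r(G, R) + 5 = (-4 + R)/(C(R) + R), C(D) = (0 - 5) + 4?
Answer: -347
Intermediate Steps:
C(D) = -1 (C(D) = -5 + 4 = -1)
r(G, R) = -5 + (-4 + R)/(-1 + R)
r(-6, -2)*(79 + 64) + 82 = ((1 - 4*(-2))/(-1 - 2))*(79 + 64) + 82 = ((1 + 8)/(-3))*143 + 82 = -⅓*9*143 + 82 = -3*143 + 82 = -429 + 82 = -347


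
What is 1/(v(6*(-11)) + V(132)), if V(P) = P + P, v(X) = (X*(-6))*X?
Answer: -1/25872 ≈ -3.8652e-5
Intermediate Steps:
v(X) = -6*X**2 (v(X) = (-6*X)*X = -6*X**2)
V(P) = 2*P
1/(v(6*(-11)) + V(132)) = 1/(-6*(6*(-11))**2 + 2*132) = 1/(-6*(-66)**2 + 264) = 1/(-6*4356 + 264) = 1/(-26136 + 264) = 1/(-25872) = -1/25872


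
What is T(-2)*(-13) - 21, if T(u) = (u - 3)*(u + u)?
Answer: -281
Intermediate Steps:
T(u) = 2*u*(-3 + u) (T(u) = (-3 + u)*(2*u) = 2*u*(-3 + u))
T(-2)*(-13) - 21 = (2*(-2)*(-3 - 2))*(-13) - 21 = (2*(-2)*(-5))*(-13) - 21 = 20*(-13) - 21 = -260 - 21 = -281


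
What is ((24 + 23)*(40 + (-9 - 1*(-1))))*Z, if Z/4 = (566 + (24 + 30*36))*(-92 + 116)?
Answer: 241121280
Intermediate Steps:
Z = 160320 (Z = 4*((566 + (24 + 30*36))*(-92 + 116)) = 4*((566 + (24 + 1080))*24) = 4*((566 + 1104)*24) = 4*(1670*24) = 4*40080 = 160320)
((24 + 23)*(40 + (-9 - 1*(-1))))*Z = ((24 + 23)*(40 + (-9 - 1*(-1))))*160320 = (47*(40 + (-9 + 1)))*160320 = (47*(40 - 8))*160320 = (47*32)*160320 = 1504*160320 = 241121280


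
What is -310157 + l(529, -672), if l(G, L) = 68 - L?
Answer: -309417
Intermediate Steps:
-310157 + l(529, -672) = -310157 + (68 - 1*(-672)) = -310157 + (68 + 672) = -310157 + 740 = -309417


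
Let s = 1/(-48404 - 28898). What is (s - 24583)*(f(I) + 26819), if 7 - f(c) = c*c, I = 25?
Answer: -49790155070467/77302 ≈ -6.4410e+8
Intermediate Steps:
s = -1/77302 (s = 1/(-77302) = -1/77302 ≈ -1.2936e-5)
f(c) = 7 - c**2 (f(c) = 7 - c*c = 7 - c**2)
(s - 24583)*(f(I) + 26819) = (-1/77302 - 24583)*((7 - 1*25**2) + 26819) = -1900315067*((7 - 1*625) + 26819)/77302 = -1900315067*((7 - 625) + 26819)/77302 = -1900315067*(-618 + 26819)/77302 = -1900315067/77302*26201 = -49790155070467/77302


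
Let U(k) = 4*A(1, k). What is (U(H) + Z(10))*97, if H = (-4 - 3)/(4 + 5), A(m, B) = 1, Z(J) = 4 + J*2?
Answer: 2716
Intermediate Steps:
Z(J) = 4 + 2*J
H = -7/9 ≈ -0.77778
U(k) = 4 (U(k) = 4*1 = 4)
(U(H) + Z(10))*97 = (4 + (4 + 2*10))*97 = (4 + (4 + 20))*97 = (4 + 24)*97 = 28*97 = 2716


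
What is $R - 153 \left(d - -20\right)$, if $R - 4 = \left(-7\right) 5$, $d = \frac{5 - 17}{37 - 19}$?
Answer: $-2989$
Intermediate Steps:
$d = - \frac{2}{3}$ ($d = - \frac{12}{18} = \left(-12\right) \frac{1}{18} = - \frac{2}{3} \approx -0.66667$)
$R = -31$ ($R = 4 - 35 = -31$)
$R - 153 \left(d - -20\right) = -31 - 153 \left(- \frac{2}{3} - -20\right) = -31 - 153 \left(- \frac{2}{3} + 20\right) = -31 - 2958 = -2989$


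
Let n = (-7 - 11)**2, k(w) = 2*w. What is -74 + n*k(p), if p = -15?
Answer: -9794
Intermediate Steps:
n = 324 (n = (-18)**2 = 324)
-74 + n*k(p) = -74 + 324*(2*(-15)) = -74 + 324*(-30) = -74 - 9720 = -9794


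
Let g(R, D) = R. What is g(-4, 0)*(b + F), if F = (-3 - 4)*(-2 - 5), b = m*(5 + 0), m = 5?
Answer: -296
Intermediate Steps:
b = 25 (b = 5*(5 + 0) = 5*5 = 25)
F = 49 (F = -7*(-7) = 49)
g(-4, 0)*(b + F) = -4*(25 + 49) = -4*74 = -296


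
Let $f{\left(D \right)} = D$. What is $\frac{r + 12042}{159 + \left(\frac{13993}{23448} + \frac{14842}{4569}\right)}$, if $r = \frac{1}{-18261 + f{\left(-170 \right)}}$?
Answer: $\frac{203230376523736}{2748304891563} \approx 73.948$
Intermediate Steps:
$r = - \frac{1}{18431}$ ($r = \frac{1}{-18261 - 170} = \frac{1}{-18431} = - \frac{1}{18431} \approx -5.4256 \cdot 10^{-5}$)
$\frac{r + 12042}{159 + \left(\frac{13993}{23448} + \frac{14842}{4569}\right)} = \frac{- \frac{1}{18431} + 12042}{159 + \left(\frac{13993}{23448} + \frac{14842}{4569}\right)} = \frac{221946101}{18431 \left(159 + \left(13993 \cdot \frac{1}{23448} + 14842 \cdot \frac{1}{4569}\right)\right)} = \frac{221946101}{18431 \left(159 + \left(\frac{13993}{23448} + \frac{14842}{4569}\right)\right)} = \frac{221946101}{18431 \left(159 + \frac{45772137}{11903768}\right)} = \frac{221946101}{18431 \cdot \frac{1938471249}{11903768}} = \frac{221946101}{18431} \cdot \frac{11903768}{1938471249} = \frac{203230376523736}{2748304891563}$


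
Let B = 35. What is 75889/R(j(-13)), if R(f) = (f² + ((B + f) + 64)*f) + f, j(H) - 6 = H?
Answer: -75889/602 ≈ -126.06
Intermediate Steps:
j(H) = 6 + H
R(f) = f + f² + f*(99 + f) (R(f) = (f² + ((35 + f) + 64)*f) + f = (f² + (99 + f)*f) + f = (f² + f*(99 + f)) + f = f + f² + f*(99 + f))
75889/R(j(-13)) = 75889/((2*(6 - 13)*(50 + (6 - 13)))) = 75889/((2*(-7)*(50 - 7))) = 75889/((2*(-7)*43)) = 75889/(-602) = 75889*(-1/602) = -75889/602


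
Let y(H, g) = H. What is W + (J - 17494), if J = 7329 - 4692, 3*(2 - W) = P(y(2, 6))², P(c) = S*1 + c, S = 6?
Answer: -44629/3 ≈ -14876.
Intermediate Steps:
P(c) = 6 + c (P(c) = 6*1 + c = 6 + c)
W = -58/3 (W = 2 - (6 + 2)²/3 = 2 - ⅓*8² = 2 - ⅓*64 = 2 - 64/3 = -58/3 ≈ -19.333)
J = 2637
W + (J - 17494) = -58/3 + (2637 - 17494) = -58/3 - 14857 = -44629/3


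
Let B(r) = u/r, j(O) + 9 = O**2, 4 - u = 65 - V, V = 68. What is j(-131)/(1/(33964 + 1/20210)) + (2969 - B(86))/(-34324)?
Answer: 404108334498008523/693688040 ≈ 5.8255e+8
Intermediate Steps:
u = 7 (u = 4 - (65 - 1*68) = 4 - (65 - 68) = 4 - 1*(-3) = 4 + 3 = 7)
j(O) = -9 + O**2
B(r) = 7/r
j(-131)/(1/(33964 + 1/20210)) + (2969 - B(86))/(-34324) = (-9 + (-131)**2)/(1/(33964 + 1/20210)) + (2969 - 7/86)/(-34324) = (-9 + 17161)/(1/(33964 + 1/20210)) + (2969 - 7/86)*(-1/34324) = 17152/(1/(686412441/20210)) + (2969 - 1*7/86)*(-1/34324) = 17152/(20210/686412441) + (2969 - 7/86)*(-1/34324) = 17152*(686412441/20210) + (255327/86)*(-1/34324) = 5886673094016/10105 - 255327/2951864 = 404108334498008523/693688040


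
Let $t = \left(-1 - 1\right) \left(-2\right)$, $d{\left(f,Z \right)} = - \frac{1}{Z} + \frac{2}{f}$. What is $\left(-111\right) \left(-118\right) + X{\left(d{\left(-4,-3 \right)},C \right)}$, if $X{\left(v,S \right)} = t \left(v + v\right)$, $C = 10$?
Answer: $\frac{39290}{3} \approx 13097.0$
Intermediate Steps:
$t = 4$ ($t = \left(-2\right) \left(-2\right) = 4$)
$X{\left(v,S \right)} = 8 v$ ($X{\left(v,S \right)} = 4 \left(v + v\right) = 4 \cdot 2 v = 8 v$)
$\left(-111\right) \left(-118\right) + X{\left(d{\left(-4,-3 \right)},C \right)} = \left(-111\right) \left(-118\right) + 8 \left(- \frac{1}{-3} + \frac{2}{-4}\right) = 13098 + 8 \left(\left(-1\right) \left(- \frac{1}{3}\right) + 2 \left(- \frac{1}{4}\right)\right) = 13098 + 8 \left(\frac{1}{3} - \frac{1}{2}\right) = 13098 + 8 \left(- \frac{1}{6}\right) = 13098 - \frac{4}{3} = \frac{39290}{3}$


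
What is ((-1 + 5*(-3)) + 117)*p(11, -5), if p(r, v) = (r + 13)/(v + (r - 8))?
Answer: -1212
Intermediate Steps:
p(r, v) = (13 + r)/(-8 + r + v) (p(r, v) = (13 + r)/(v + (-8 + r)) = (13 + r)/(-8 + r + v))
((-1 + 5*(-3)) + 117)*p(11, -5) = ((-1 + 5*(-3)) + 117)*((13 + 11)/(-8 + 11 - 5)) = ((-1 - 15) + 117)*(24/(-2)) = (-16 + 117)*(-½*24) = 101*(-12) = -1212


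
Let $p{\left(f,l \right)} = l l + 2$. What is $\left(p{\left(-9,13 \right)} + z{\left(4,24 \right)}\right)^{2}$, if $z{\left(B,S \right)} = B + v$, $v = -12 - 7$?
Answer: $24336$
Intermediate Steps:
$v = -19$ ($v = -12 - 7 = -19$)
$z{\left(B,S \right)} = -19 + B$ ($z{\left(B,S \right)} = B - 19 = -19 + B$)
$p{\left(f,l \right)} = 2 + l^{2}$ ($p{\left(f,l \right)} = l^{2} + 2 = 2 + l^{2}$)
$\left(p{\left(-9,13 \right)} + z{\left(4,24 \right)}\right)^{2} = \left(\left(2 + 13^{2}\right) + \left(-19 + 4\right)\right)^{2} = \left(\left(2 + 169\right) - 15\right)^{2} = \left(171 - 15\right)^{2} = 156^{2} = 24336$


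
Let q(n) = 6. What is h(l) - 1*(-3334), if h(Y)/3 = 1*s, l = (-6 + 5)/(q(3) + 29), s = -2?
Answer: 3328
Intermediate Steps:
l = -1/35 (l = (-6 + 5)/(6 + 29) = -1/35 ≈ -0.028571)
h(Y) = -6 (h(Y) = 3*(1*(-2)) = 3*(-2) = -6)
h(l) - 1*(-3334) = -6 - 1*(-3334) = -6 + 3334 = 3328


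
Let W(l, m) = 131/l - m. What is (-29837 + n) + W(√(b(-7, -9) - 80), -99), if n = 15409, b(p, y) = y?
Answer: -14329 - 131*I*√89/89 ≈ -14329.0 - 13.886*I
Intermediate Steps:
W(l, m) = -m + 131/l
(-29837 + n) + W(√(b(-7, -9) - 80), -99) = (-29837 + 15409) + (-1*(-99) + 131/(√(-9 - 80))) = -14428 + (99 + 131/(√(-89))) = -14428 + (99 + 131/((I*√89))) = -14428 + (99 + 131*(-I*√89/89)) = -14428 + (99 - 131*I*√89/89) = -14329 - 131*I*√89/89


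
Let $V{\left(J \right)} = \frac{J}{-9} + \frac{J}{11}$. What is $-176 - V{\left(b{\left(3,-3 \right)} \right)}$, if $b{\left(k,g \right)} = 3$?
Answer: $- \frac{5806}{33} \approx -175.94$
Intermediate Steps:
$V{\left(J \right)} = - \frac{2 J}{99}$ ($V{\left(J \right)} = J \left(- \frac{1}{9}\right) + J \frac{1}{11} = - \frac{J}{9} + \frac{J}{11} = - \frac{2 J}{99}$)
$-176 - V{\left(b{\left(3,-3 \right)} \right)} = -176 - \left(- \frac{2}{99}\right) 3 = -176 - - \frac{2}{33} = -176 + \frac{2}{33} = - \frac{5806}{33}$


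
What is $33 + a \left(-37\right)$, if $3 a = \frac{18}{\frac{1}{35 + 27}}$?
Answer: $-13731$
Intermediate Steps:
$a = 372$ ($a = \frac{18 \frac{1}{\frac{1}{35 + 27}}}{3} = \frac{18 \frac{1}{\frac{1}{62}}}{3} = \frac{18 \cdot 62}{3} = \frac{1}{3} \cdot 1116 = 372$)
$33 + a \left(-37\right) = 33 + 372 \left(-37\right) = 33 - 13764 = -13731$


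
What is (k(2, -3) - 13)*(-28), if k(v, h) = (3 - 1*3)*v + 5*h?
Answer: 784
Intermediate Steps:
k(v, h) = 5*h (k(v, h) = (3 - 3)*v + 5*h = 0*v + 5*h = 0 + 5*h = 5*h)
(k(2, -3) - 13)*(-28) = (5*(-3) - 13)*(-28) = (-15 - 13)*(-28) = -28*(-28) = 784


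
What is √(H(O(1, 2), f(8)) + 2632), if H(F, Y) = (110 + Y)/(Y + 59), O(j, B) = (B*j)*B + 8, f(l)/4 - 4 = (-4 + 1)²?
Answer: √3605206/37 ≈ 51.317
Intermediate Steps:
f(l) = 52 (f(l) = 16 + 4*(-4 + 1)² = 16 + 4*(-3)² = 16 + 4*9 = 16 + 36 = 52)
O(j, B) = 8 + j*B² (O(j, B) = j*B² + 8 = 8 + j*B²)
H(F, Y) = (110 + Y)/(59 + Y)
√(H(O(1, 2), f(8)) + 2632) = √((110 + 52)/(59 + 52) + 2632) = √(162/111 + 2632) = √((1/111)*162 + 2632) = √(54/37 + 2632) = √(97438/37) = √3605206/37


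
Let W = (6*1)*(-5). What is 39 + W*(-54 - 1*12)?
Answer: 2019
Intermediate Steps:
W = -30 (W = 6*(-5) = -30)
39 + W*(-54 - 1*12) = 39 - 30*(-54 - 1*12) = 39 - 30*(-54 - 12) = 39 - 30*(-66) = 39 + 1980 = 2019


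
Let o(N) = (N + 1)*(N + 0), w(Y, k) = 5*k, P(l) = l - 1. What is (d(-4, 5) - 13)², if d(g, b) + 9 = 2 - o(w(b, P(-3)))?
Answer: 160000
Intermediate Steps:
P(l) = -1 + l
o(N) = N*(1 + N) (o(N) = (1 + N)*N = N*(1 + N))
d(g, b) = -387 (d(g, b) = -9 + (2 - 5*(-1 - 3)*(1 + 5*(-1 - 3))) = -9 + (2 - 5*(-4)*(1 + 5*(-4))) = -9 + (2 - (-20)*(1 - 20)) = -9 + (2 - (-20)*(-19)) = -9 + (2 - 1*380) = -9 + (2 - 380) = -9 - 378 = -387)
(d(-4, 5) - 13)² = (-387 - 13)² = (-400)² = 160000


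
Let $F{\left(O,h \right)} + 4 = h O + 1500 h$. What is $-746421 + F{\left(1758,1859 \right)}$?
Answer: $5310197$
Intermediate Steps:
$F{\left(O,h \right)} = -4 + 1500 h + O h$ ($F{\left(O,h \right)} = -4 + \left(h O + 1500 h\right) = -4 + \left(O h + 1500 h\right) = -4 + \left(1500 h + O h\right) = -4 + 1500 h + O h$)
$-746421 + F{\left(1758,1859 \right)} = -746421 + \left(-4 + 1500 \cdot 1859 + 1758 \cdot 1859\right) = -746421 + \left(-4 + 2788500 + 3268122\right) = -746421 + 6056618 = 5310197$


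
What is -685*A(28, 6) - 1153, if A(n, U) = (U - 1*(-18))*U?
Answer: -99793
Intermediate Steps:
A(n, U) = U*(18 + U) (A(n, U) = (U + 18)*U = (18 + U)*U = U*(18 + U))
-685*A(28, 6) - 1153 = -4110*(18 + 6) - 1153 = -4110*24 - 1153 = -685*144 - 1153 = -98640 - 1153 = -99793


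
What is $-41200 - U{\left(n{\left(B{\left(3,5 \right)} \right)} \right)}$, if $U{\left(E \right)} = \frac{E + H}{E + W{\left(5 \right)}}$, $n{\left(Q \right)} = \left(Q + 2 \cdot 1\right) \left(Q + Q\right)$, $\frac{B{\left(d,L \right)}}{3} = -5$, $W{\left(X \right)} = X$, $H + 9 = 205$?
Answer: $- \frac{16274586}{395} \approx -41202.0$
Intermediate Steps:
$H = 196$ ($H = -9 + 205 = 196$)
$B{\left(d,L \right)} = -15$ ($B{\left(d,L \right)} = 3 \left(-5\right) = -15$)
$n{\left(Q \right)} = 2 Q \left(2 + Q\right)$ ($n{\left(Q \right)} = \left(Q + 2\right) 2 Q = \left(2 + Q\right) 2 Q = 2 Q \left(2 + Q\right)$)
$U{\left(E \right)} = \frac{196 + E}{5 + E}$ ($U{\left(E \right)} = \frac{E + 196}{E + 5} = \frac{196 + E}{5 + E}$)
$-41200 - U{\left(n{\left(B{\left(3,5 \right)} \right)} \right)} = -41200 - \frac{196 + 2 \left(-15\right) \left(2 - 15\right)}{5 + 2 \left(-15\right) \left(2 - 15\right)} = -41200 - \frac{196 + 2 \left(-15\right) \left(-13\right)}{5 + 2 \left(-15\right) \left(-13\right)} = -41200 - \frac{196 + 390}{5 + 390} = -41200 - \frac{1}{395} \cdot 586 = -41200 - \frac{586}{395} = - \frac{16274586}{395}$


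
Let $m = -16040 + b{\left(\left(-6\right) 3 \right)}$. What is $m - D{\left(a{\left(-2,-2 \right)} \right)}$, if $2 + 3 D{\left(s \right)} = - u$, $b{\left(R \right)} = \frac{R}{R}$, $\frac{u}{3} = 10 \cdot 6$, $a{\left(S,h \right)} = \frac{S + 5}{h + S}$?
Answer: $- \frac{47935}{3} \approx -15978.0$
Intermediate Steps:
$a{\left(S,h \right)} = \frac{5 + S}{S + h}$
$u = 180$ ($u = 3 \cdot 10 \cdot 6 = 3 \cdot 60 = 180$)
$b{\left(R \right)} = 1$
$D{\left(s \right)} = - \frac{182}{3}$ ($D{\left(s \right)} = - \frac{2}{3} + \frac{\left(-1\right) 180}{3} = - \frac{2}{3} + \frac{1}{3} \left(-180\right) = - \frac{2}{3} - 60 = - \frac{182}{3}$)
$m = -16039$ ($m = -16040 + 1 = -16039$)
$m - D{\left(a{\left(-2,-2 \right)} \right)} = -16039 - - \frac{182}{3} = -16039 + \frac{182}{3} = - \frac{47935}{3}$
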